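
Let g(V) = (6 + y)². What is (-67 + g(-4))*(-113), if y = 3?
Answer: -1582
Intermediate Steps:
g(V) = 81 (g(V) = (6 + 3)² = 9² = 81)
(-67 + g(-4))*(-113) = (-67 + 81)*(-113) = 14*(-113) = -1582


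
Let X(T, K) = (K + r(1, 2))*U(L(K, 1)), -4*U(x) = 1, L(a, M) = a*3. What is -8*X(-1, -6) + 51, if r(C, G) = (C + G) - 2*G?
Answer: 37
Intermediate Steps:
L(a, M) = 3*a
U(x) = -¼ (U(x) = -¼*1 = -¼)
r(C, G) = C - G
X(T, K) = ¼ - K/4 (X(T, K) = (K + (1 - 1*2))*(-¼) = (K + (1 - 2))*(-¼) = (K - 1)*(-¼) = (-1 + K)*(-¼) = ¼ - K/4)
-8*X(-1, -6) + 51 = -8*(¼ - ¼*(-6)) + 51 = -8*(¼ + 3/2) + 51 = -8*7/4 + 51 = -14 + 51 = 37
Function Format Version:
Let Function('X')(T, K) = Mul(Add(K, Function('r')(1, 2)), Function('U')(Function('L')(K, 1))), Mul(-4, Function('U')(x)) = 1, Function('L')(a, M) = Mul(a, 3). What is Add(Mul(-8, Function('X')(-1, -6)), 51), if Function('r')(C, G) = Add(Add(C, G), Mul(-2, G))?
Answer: 37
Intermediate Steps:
Function('L')(a, M) = Mul(3, a)
Function('U')(x) = Rational(-1, 4) (Function('U')(x) = Mul(Rational(-1, 4), 1) = Rational(-1, 4))
Function('r')(C, G) = Add(C, Mul(-1, G))
Function('X')(T, K) = Add(Rational(1, 4), Mul(Rational(-1, 4), K)) (Function('X')(T, K) = Mul(Add(K, Add(1, Mul(-1, 2))), Rational(-1, 4)) = Mul(Add(K, Add(1, -2)), Rational(-1, 4)) = Mul(Add(K, -1), Rational(-1, 4)) = Mul(Add(-1, K), Rational(-1, 4)) = Add(Rational(1, 4), Mul(Rational(-1, 4), K)))
Add(Mul(-8, Function('X')(-1, -6)), 51) = Add(Mul(-8, Add(Rational(1, 4), Mul(Rational(-1, 4), -6))), 51) = Add(Mul(-8, Add(Rational(1, 4), Rational(3, 2))), 51) = Add(Mul(-8, Rational(7, 4)), 51) = Add(-14, 51) = 37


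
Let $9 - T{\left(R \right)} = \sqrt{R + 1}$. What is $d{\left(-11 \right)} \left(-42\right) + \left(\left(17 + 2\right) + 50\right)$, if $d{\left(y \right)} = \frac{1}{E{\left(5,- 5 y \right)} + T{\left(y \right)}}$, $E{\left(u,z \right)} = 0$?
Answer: $\frac{843}{13} - \frac{6 i \sqrt{10}}{13} \approx 64.846 - 1.4595 i$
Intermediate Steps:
$T{\left(R \right)} = 9 - \sqrt{1 + R}$ ($T{\left(R \right)} = 9 - \sqrt{R + 1} = 9 - \sqrt{1 + R}$)
$d{\left(y \right)} = \frac{1}{9 - \sqrt{1 + y}}$ ($d{\left(y \right)} = \frac{1}{0 - \left(-9 + \sqrt{1 + y}\right)} = \frac{1}{9 - \sqrt{1 + y}}$)
$d{\left(-11 \right)} \left(-42\right) + \left(\left(17 + 2\right) + 50\right) = - \frac{1}{-9 + \sqrt{1 - 11}} \left(-42\right) + \left(\left(17 + 2\right) + 50\right) = - \frac{1}{-9 + \sqrt{-10}} \left(-42\right) + \left(19 + 50\right) = - \frac{1}{-9 + i \sqrt{10}} \left(-42\right) + 69 = \frac{42}{-9 + i \sqrt{10}} + 69 = 69 + \frac{42}{-9 + i \sqrt{10}}$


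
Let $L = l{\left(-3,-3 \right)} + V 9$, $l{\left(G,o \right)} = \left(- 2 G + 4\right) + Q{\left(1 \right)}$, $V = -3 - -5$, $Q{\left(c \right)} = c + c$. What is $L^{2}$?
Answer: $900$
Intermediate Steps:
$Q{\left(c \right)} = 2 c$
$V = 2$ ($V = -3 + 5 = 2$)
$l{\left(G,o \right)} = 6 - 2 G$ ($l{\left(G,o \right)} = \left(- 2 G + 4\right) + 2 \cdot 1 = \left(4 - 2 G\right) + 2 = 6 - 2 G$)
$L = 30$ ($L = \left(6 - -6\right) + 2 \cdot 9 = \left(6 + 6\right) + 18 = 12 + 18 = 30$)
$L^{2} = 30^{2} = 900$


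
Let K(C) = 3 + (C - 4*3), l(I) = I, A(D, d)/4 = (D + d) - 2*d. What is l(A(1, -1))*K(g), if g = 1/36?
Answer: -646/9 ≈ -71.778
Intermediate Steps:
A(D, d) = -4*d + 4*D (A(D, d) = 4*((D + d) - 2*d) = 4*(D - d) = -4*d + 4*D)
g = 1/36 ≈ 0.027778
K(C) = -9 + C (K(C) = 3 + (C - 12) = 3 + (-12 + C) = -9 + C)
l(A(1, -1))*K(g) = (-4*(-1) + 4*1)*(-9 + 1/36) = (4 + 4)*(-323/36) = 8*(-323/36) = -646/9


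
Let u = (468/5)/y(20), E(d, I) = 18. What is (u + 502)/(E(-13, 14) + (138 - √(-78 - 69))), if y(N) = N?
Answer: 658684/204025 + 88669*I*√3/612075 ≈ 3.2284 + 0.25092*I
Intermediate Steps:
u = 117/25 (u = (468/5)/20 = (468*(⅕))*(1/20) = (468/5)*(1/20) = 117/25 ≈ 4.6800)
(u + 502)/(E(-13, 14) + (138 - √(-78 - 69))) = (117/25 + 502)/(18 + (138 - √(-78 - 69))) = 12667/(25*(18 + (138 - √(-147)))) = 12667/(25*(18 + (138 - 7*I*√3))) = 12667/(25*(156 - 7*I*√3))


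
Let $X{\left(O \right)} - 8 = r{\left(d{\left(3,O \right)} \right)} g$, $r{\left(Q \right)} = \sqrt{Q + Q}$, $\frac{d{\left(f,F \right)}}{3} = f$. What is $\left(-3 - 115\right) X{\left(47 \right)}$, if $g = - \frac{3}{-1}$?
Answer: $-944 - 1062 \sqrt{2} \approx -2445.9$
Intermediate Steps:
$d{\left(f,F \right)} = 3 f$
$g = 3$ ($g = \left(-3\right) \left(-1\right) = 3$)
$r{\left(Q \right)} = \sqrt{2} \sqrt{Q}$ ($r{\left(Q \right)} = \sqrt{2 Q} = \sqrt{2} \sqrt{Q}$)
$X{\left(O \right)} = 8 + 9 \sqrt{2}$ ($X{\left(O \right)} = 8 + \sqrt{2} \sqrt{3 \cdot 3} \cdot 3 = 8 + \sqrt{2} \sqrt{9} \cdot 3 = 8 + \sqrt{2} \cdot 3 \cdot 3 = 8 + 3 \sqrt{2} \cdot 3 = 8 + 9 \sqrt{2}$)
$\left(-3 - 115\right) X{\left(47 \right)} = \left(-3 - 115\right) \left(8 + 9 \sqrt{2}\right) = - 118 \left(8 + 9 \sqrt{2}\right) = -944 - 1062 \sqrt{2}$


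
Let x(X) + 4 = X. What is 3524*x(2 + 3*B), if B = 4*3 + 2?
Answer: 140960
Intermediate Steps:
B = 14 (B = 12 + 2 = 14)
x(X) = -4 + X
3524*x(2 + 3*B) = 3524*(-4 + (2 + 3*14)) = 3524*(-4 + (2 + 42)) = 3524*(-4 + 44) = 3524*40 = 140960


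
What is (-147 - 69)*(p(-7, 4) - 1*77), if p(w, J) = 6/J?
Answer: 16308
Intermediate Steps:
(-147 - 69)*(p(-7, 4) - 1*77) = (-147 - 69)*(6/4 - 1*77) = -216*(6*(1/4) - 77) = -216*(3/2 - 77) = -216*(-151/2) = 16308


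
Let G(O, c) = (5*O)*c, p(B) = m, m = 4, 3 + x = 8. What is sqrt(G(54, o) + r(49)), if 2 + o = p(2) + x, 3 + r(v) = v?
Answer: 44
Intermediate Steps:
x = 5 (x = -3 + 8 = 5)
p(B) = 4
r(v) = -3 + v
o = 7 (o = -2 + (4 + 5) = -2 + 9 = 7)
G(O, c) = 5*O*c
sqrt(G(54, o) + r(49)) = sqrt(5*54*7 + (-3 + 49)) = sqrt(1890 + 46) = sqrt(1936) = 44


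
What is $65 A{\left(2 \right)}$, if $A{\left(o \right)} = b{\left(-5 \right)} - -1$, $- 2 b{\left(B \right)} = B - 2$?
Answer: $\frac{585}{2} \approx 292.5$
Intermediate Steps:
$b{\left(B \right)} = 1 - \frac{B}{2}$ ($b{\left(B \right)} = - \frac{B - 2}{2} = - \frac{-2 + B}{2} = 1 - \frac{B}{2}$)
$A{\left(o \right)} = \frac{9}{2}$ ($A{\left(o \right)} = \left(1 - - \frac{5}{2}\right) - -1 = \left(1 + \frac{5}{2}\right) + 1 = \frac{7}{2} + 1 = \frac{9}{2}$)
$65 A{\left(2 \right)} = 65 \cdot \frac{9}{2} = \frac{585}{2}$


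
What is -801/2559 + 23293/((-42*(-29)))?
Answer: 19543723/1038954 ≈ 18.811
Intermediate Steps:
-801/2559 + 23293/((-42*(-29))) = -801*1/2559 + 23293/1218 = -267/853 + 23293*(1/1218) = -267/853 + 23293/1218 = 19543723/1038954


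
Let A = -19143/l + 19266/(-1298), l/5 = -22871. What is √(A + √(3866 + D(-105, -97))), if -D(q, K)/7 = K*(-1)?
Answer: √(-80833373517501660 + 5508073286796025*√3187)/74216395 ≈ 6.4636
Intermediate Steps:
l = -114355 (l = 5*(-22871) = -114355)
A = -1089157908/74216395 (A = -19143/(-114355) + 19266/(-1298) = -19143*(-1/114355) + 19266*(-1/1298) = 19143/114355 - 9633/649 = -1089157908/74216395 ≈ -14.675)
D(q, K) = 7*K (D(q, K) = -7*K*(-1) = -(-7)*K = 7*K)
√(A + √(3866 + D(-105, -97))) = √(-1089157908/74216395 + √(3866 + 7*(-97))) = √(-1089157908/74216395 + √(3866 - 679)) = √(-1089157908/74216395 + √3187)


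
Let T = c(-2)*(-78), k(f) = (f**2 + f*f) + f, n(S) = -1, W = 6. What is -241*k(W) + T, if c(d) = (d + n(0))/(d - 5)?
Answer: -131820/7 ≈ -18831.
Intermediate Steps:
k(f) = f + 2*f**2 (k(f) = (f**2 + f**2) + f = 2*f**2 + f = f + 2*f**2)
c(d) = (-1 + d)/(-5 + d) (c(d) = (d - 1)/(d - 5) = (-1 + d)/(-5 + d))
T = -234/7 (T = ((-1 - 2)/(-5 - 2))*(-78) = (-3/(-7))*(-78) = -1/7*(-3)*(-78) = (3/7)*(-78) = -234/7 ≈ -33.429)
-241*k(W) + T = -1446*(1 + 2*6) - 234/7 = -1446*(1 + 12) - 234/7 = -1446*13 - 234/7 = -241*78 - 234/7 = -18798 - 234/7 = -131820/7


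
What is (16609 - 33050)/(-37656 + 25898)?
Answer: 16441/11758 ≈ 1.3983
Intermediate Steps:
(16609 - 33050)/(-37656 + 25898) = -16441/(-11758) = -16441*(-1/11758) = 16441/11758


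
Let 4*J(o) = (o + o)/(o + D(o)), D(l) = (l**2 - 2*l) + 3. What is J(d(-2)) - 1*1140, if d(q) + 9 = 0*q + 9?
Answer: -1140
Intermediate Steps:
D(l) = 3 + l**2 - 2*l
d(q) = 0 (d(q) = -9 + (0*q + 9) = -9 + (0 + 9) = -9 + 9 = 0)
J(o) = o/(2*(3 + o**2 - o)) (J(o) = ((o + o)/(o + (3 + o**2 - 2*o)))/4 = ((2*o)/(3 + o**2 - o))/4 = (2*o/(3 + o**2 - o))/4 = o/(2*(3 + o**2 - o)))
J(d(-2)) - 1*1140 = (1/2)*0/(3 + 0**2 - 1*0) - 1*1140 = (1/2)*0/(3 + 0 + 0) - 1140 = (1/2)*0/3 - 1140 = (1/2)*0*(1/3) - 1140 = 0 - 1140 = -1140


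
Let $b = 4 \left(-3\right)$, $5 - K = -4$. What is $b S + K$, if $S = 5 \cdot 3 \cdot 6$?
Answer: $-1071$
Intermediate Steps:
$K = 9$ ($K = 5 - -4 = 5 + 4 = 9$)
$S = 90$ ($S = 15 \cdot 6 = 90$)
$b = -12$
$b S + K = \left(-12\right) 90 + 9 = -1080 + 9 = -1071$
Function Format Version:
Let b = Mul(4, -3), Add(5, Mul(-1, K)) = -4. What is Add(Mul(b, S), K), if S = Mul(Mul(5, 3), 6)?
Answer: -1071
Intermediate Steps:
K = 9 (K = Add(5, Mul(-1, -4)) = Add(5, 4) = 9)
S = 90 (S = Mul(15, 6) = 90)
b = -12
Add(Mul(b, S), K) = Add(Mul(-12, 90), 9) = Add(-1080, 9) = -1071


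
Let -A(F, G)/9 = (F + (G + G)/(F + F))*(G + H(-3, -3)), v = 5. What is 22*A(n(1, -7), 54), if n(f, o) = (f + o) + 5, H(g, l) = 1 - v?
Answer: 544500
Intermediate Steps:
H(g, l) = -4 (H(g, l) = 1 - 1*5 = 1 - 5 = -4)
n(f, o) = 5 + f + o
A(F, G) = -9*(-4 + G)*(F + G/F) (A(F, G) = -9*(F + (G + G)/(F + F))*(G - 4) = -9*(F + (2*G)/((2*F)))*(-4 + G) = -9*(F + (2*G)*(1/(2*F)))*(-4 + G) = -9*(F + G/F)*(-4 + G) = -9*(-4 + G)*(F + G/F))
22*A(n(1, -7), 54) = 22*(9*(-1*54² + 4*54 + (5 + 1 - 7)²*(4 - 1*54))/(5 + 1 - 7)) = 22*(9*(-1*2916 + 216 + (-1)²*(4 - 54))/(-1)) = 22*(9*(-1)*(-2916 + 216 + 1*(-50))) = 22*(9*(-1)*(-2916 + 216 - 50)) = 22*(9*(-1)*(-2750)) = 22*24750 = 544500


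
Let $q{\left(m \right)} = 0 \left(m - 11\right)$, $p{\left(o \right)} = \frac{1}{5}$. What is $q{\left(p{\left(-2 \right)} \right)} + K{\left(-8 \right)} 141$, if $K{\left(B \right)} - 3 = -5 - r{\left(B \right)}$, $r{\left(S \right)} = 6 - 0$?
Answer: $-1128$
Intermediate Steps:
$p{\left(o \right)} = \frac{1}{5}$
$r{\left(S \right)} = 6$ ($r{\left(S \right)} = 6 + 0 = 6$)
$K{\left(B \right)} = -8$ ($K{\left(B \right)} = 3 - 11 = -8$)
$q{\left(m \right)} = 0$ ($q{\left(m \right)} = 0 \left(m - 11\right) = 0 \left(-11 + m\right) = 0$)
$q{\left(p{\left(-2 \right)} \right)} + K{\left(-8 \right)} 141 = 0 - 1128 = -1128$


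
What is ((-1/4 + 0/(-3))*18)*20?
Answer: -90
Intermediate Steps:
((-1/4 + 0/(-3))*18)*20 = ((-1*1/4 + 0*(-1/3))*18)*20 = ((-1/4 + 0)*18)*20 = -1/4*18*20 = -9/2*20 = -90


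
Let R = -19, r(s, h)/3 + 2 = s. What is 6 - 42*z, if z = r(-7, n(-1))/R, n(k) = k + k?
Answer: -1020/19 ≈ -53.684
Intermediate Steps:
n(k) = 2*k
r(s, h) = -6 + 3*s
z = 27/19 (z = (-6 + 3*(-7))/(-19) = (-6 - 21)*(-1/19) = -27*(-1/19) = 27/19 ≈ 1.4211)
6 - 42*z = 6 - 42*27/19 = 6 - 1134/19 = -1020/19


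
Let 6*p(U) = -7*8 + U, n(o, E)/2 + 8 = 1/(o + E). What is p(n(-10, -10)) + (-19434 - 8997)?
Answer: -1706581/60 ≈ -28443.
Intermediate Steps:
n(o, E) = -16 + 2/(E + o) (n(o, E) = -16 + 2/(o + E) = -16 + 2/(E + o))
p(U) = -28/3 + U/6 (p(U) = (-7*8 + U)/6 = (-56 + U)/6 = -28/3 + U/6)
p(n(-10, -10)) + (-19434 - 8997) = (-28/3 + (2*(1 - 8*(-10) - 8*(-10))/(-10 - 10))/6) + (-19434 - 8997) = (-28/3 + (2*(1 + 80 + 80)/(-20))/6) - 28431 = (-28/3 + (2*(-1/20)*161)/6) - 28431 = (-28/3 + (1/6)*(-161/10)) - 28431 = (-28/3 - 161/60) - 28431 = -721/60 - 28431 = -1706581/60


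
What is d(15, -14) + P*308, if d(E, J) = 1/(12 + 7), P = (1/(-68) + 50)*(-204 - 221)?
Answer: -124318424/19 ≈ -6.5431e+6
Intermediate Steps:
P = -84975/4 (P = (-1/68 + 50)*(-425) = (3399/68)*(-425) = -84975/4 ≈ -21244.)
d(E, J) = 1/19
d(15, -14) + P*308 = 1/19 - 84975/4*308 = 1/19 - 6543075 = -124318424/19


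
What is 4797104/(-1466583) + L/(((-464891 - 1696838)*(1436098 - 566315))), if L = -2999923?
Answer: -9019679086487125819/2757520884710654481 ≈ -3.2709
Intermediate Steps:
4797104/(-1466583) + L/(((-464891 - 1696838)*(1436098 - 566315))) = 4797104/(-1466583) - 2999923*1/((-464891 - 1696838)*(1436098 - 566315)) = 4797104*(-1/1466583) - 2999923/((-2161729*869783)) = -4797104/1466583 - 2999923/(-1880235134807) = -4797104/1466583 - 2999923*(-1/1880235134807) = -4797104/1466583 + 2999923/1880235134807 = -9019679086487125819/2757520884710654481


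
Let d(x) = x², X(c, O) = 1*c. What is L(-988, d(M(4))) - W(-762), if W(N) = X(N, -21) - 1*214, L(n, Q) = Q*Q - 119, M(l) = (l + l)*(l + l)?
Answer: 16778073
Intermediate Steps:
M(l) = 4*l² (M(l) = (2*l)*(2*l) = 4*l²)
X(c, O) = c
L(n, Q) = -119 + Q² (L(n, Q) = Q² - 119 = -119 + Q²)
W(N) = -214 + N (W(N) = N - 1*214 = N - 214 = -214 + N)
L(-988, d(M(4))) - W(-762) = (-119 + ((4*4²)²)²) - (-214 - 762) = (-119 + ((4*16)²)²) - 1*(-976) = (-119 + (64²)²) + 976 = (-119 + 4096²) + 976 = (-119 + 16777216) + 976 = 16777097 + 976 = 16778073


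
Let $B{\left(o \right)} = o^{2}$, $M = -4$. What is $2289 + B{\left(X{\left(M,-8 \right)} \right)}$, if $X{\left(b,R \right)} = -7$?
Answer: $2338$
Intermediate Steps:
$2289 + B{\left(X{\left(M,-8 \right)} \right)} = 2289 + \left(-7\right)^{2} = 2289 + 49 = 2338$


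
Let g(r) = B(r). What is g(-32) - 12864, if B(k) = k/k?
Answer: -12863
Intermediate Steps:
B(k) = 1
g(r) = 1
g(-32) - 12864 = 1 - 12864 = -12863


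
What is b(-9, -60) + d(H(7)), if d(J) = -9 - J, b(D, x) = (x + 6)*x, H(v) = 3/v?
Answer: 22614/7 ≈ 3230.6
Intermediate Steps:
b(D, x) = x*(6 + x) (b(D, x) = (6 + x)*x = x*(6 + x))
b(-9, -60) + d(H(7)) = -60*(6 - 60) + (-9 - 3/7) = -60*(-54) + (-9 - 3/7) = 3240 + (-9 - 1*3/7) = 3240 + (-9 - 3/7) = 3240 - 66/7 = 22614/7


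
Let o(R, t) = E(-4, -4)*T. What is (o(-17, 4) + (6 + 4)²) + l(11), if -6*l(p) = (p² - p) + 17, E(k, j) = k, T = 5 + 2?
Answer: 305/6 ≈ 50.833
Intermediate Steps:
T = 7
o(R, t) = -28 (o(R, t) = -4*7 = -28)
l(p) = -17/6 - p²/6 + p/6 (l(p) = -((p² - p) + 17)/6 = -(17 + p² - p)/6 = -17/6 - p²/6 + p/6)
(o(-17, 4) + (6 + 4)²) + l(11) = (-28 + (6 + 4)²) + (-17/6 - ⅙*11² + (⅙)*11) = (-28 + 10²) + (-17/6 - ⅙*121 + 11/6) = (-28 + 100) + (-17/6 - 121/6 + 11/6) = 72 - 127/6 = 305/6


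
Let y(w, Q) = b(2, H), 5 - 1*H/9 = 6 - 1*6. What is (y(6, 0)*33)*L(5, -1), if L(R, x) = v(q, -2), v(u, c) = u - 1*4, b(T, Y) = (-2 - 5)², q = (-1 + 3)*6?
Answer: 12936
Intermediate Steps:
q = 12 (q = 2*6 = 12)
H = 45 (H = 45 - 9*(6 - 1*6) = 45 - 9*(6 - 6) = 45 - 9*0 = 45 + 0 = 45)
b(T, Y) = 49 (b(T, Y) = (-7)² = 49)
y(w, Q) = 49
v(u, c) = -4 + u (v(u, c) = u - 4 = -4 + u)
L(R, x) = 8 (L(R, x) = -4 + 12 = 8)
(y(6, 0)*33)*L(5, -1) = (49*33)*8 = 1617*8 = 12936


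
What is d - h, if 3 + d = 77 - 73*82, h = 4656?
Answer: -10568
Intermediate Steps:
d = -5912 (d = -3 + (77 - 73*82) = -3 + (77 - 5986) = -3 - 5909 = -5912)
d - h = -5912 - 1*4656 = -5912 - 4656 = -10568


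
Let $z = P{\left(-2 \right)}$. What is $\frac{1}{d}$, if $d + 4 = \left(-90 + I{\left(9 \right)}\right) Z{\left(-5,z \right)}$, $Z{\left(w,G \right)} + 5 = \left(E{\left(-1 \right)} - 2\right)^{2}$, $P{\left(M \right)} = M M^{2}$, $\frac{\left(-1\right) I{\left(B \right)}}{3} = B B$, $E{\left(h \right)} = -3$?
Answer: $- \frac{1}{6664} \approx -0.00015006$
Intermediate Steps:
$I{\left(B \right)} = - 3 B^{2}$ ($I{\left(B \right)} = - 3 B B = - 3 B^{2}$)
$P{\left(M \right)} = M^{3}$
$z = -8$ ($z = \left(-2\right)^{3} = -8$)
$Z{\left(w,G \right)} = 20$ ($Z{\left(w,G \right)} = -5 + \left(-3 - 2\right)^{2} = -5 + \left(-5\right)^{2} = -5 + 25 = 20$)
$d = -6664$ ($d = -4 + \left(-90 - 3 \cdot 9^{2}\right) 20 = -4 + \left(-90 - 243\right) 20 = -4 - 6660 = -6664$)
$\frac{1}{d} = \frac{1}{-6664} = - \frac{1}{6664}$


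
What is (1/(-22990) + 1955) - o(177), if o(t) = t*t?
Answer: -675308261/22990 ≈ -29374.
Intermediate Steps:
o(t) = t**2
(1/(-22990) + 1955) - o(177) = (1/(-22990) + 1955) - 1*177**2 = (-1/22990 + 1955) - 1*31329 = 44945449/22990 - 31329 = -675308261/22990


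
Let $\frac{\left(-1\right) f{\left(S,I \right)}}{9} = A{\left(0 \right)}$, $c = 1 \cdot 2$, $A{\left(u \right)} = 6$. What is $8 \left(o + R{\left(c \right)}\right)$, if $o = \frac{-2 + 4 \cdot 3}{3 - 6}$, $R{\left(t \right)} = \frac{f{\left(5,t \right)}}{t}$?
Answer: $- \frac{728}{3} \approx -242.67$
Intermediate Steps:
$c = 2$
$f{\left(S,I \right)} = -54$ ($f{\left(S,I \right)} = \left(-9\right) 6 = -54$)
$R{\left(t \right)} = - \frac{54}{t}$
$o = - \frac{10}{3}$ ($o = \frac{-2 + 12}{-3} = 10 \left(- \frac{1}{3}\right) = - \frac{10}{3} \approx -3.3333$)
$8 \left(o + R{\left(c \right)}\right) = 8 \left(- \frac{10}{3} - \frac{54}{2}\right) = 8 \left(- \frac{10}{3} - 27\right) = 8 \left(- \frac{91}{3}\right) = - \frac{728}{3}$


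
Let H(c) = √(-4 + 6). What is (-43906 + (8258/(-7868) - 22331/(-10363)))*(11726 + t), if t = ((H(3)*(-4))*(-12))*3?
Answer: -10494280971420675/20384021 - 128873994532200*√2/20384021 ≈ -5.2377e+8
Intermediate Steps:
H(c) = √2
t = 144*√2 (t = ((√2*(-4))*(-12))*3 = (-4*√2*(-12))*3 = (48*√2)*3 = 144*√2 ≈ 203.65)
(-43906 + (8258/(-7868) - 22331/(-10363)))*(11726 + t) = (-43906 + (8258/(-7868) - 22331/(-10363)))*(11726 + 144*√2) = (-43906 + (8258*(-1/7868) - 22331*(-1/10363)))*(11726 + 144*√2) = (-43906 + (-4129/3934 + 22331/10363))*(11726 + 144*√2) = (-43906 + 45061327/40768042)*(11726 + 144*√2) = -1789916590725*(11726 + 144*√2)/40768042 = -10494280971420675/20384021 - 128873994532200*√2/20384021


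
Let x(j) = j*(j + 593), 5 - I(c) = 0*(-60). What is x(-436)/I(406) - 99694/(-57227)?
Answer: -3916804134/286135 ≈ -13689.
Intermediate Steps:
I(c) = 5 (I(c) = 5 - 0*(-60) = 5 - 1*0 = 5 + 0 = 5)
x(j) = j*(593 + j)
x(-436)/I(406) - 99694/(-57227) = -436*(593 - 436)/5 - 99694/(-57227) = -436*157*(⅕) - 99694*(-1/57227) = -68452*⅕ + 99694/57227 = -68452/5 + 99694/57227 = -3916804134/286135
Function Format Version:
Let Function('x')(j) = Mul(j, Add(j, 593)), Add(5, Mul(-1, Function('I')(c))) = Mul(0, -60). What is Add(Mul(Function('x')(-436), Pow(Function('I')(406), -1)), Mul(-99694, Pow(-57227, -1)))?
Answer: Rational(-3916804134, 286135) ≈ -13689.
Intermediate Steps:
Function('I')(c) = 5 (Function('I')(c) = Add(5, Mul(-1, Mul(0, -60))) = Add(5, Mul(-1, 0)) = Add(5, 0) = 5)
Function('x')(j) = Mul(j, Add(593, j))
Add(Mul(Function('x')(-436), Pow(Function('I')(406), -1)), Mul(-99694, Pow(-57227, -1))) = Add(Mul(Mul(-436, Add(593, -436)), Pow(5, -1)), Mul(-99694, Pow(-57227, -1))) = Add(Mul(Mul(-436, 157), Rational(1, 5)), Mul(-99694, Rational(-1, 57227))) = Add(Mul(-68452, Rational(1, 5)), Rational(99694, 57227)) = Add(Rational(-68452, 5), Rational(99694, 57227)) = Rational(-3916804134, 286135)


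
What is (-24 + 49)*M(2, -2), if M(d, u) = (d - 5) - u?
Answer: -25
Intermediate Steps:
M(d, u) = -5 + d - u (M(d, u) = (-5 + d) - u = -5 + d - u)
(-24 + 49)*M(2, -2) = (-24 + 49)*(-5 + 2 - 1*(-2)) = 25*(-5 + 2 + 2) = 25*(-1) = -25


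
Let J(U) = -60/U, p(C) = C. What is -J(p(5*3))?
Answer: 4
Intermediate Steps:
-J(p(5*3)) = -(-60)/(5*3) = -(-60)/15 = -1*(-4) = 4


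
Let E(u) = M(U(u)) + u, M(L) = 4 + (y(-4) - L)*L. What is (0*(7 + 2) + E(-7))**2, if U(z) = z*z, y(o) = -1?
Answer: 6017209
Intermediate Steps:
U(z) = z**2
M(L) = 4 + L*(-1 - L) (M(L) = 4 + (-1 - L)*L = 4 + L*(-1 - L))
E(u) = 4 + u - u**2 - u**4 (E(u) = (4 - u**2 - (u**2)**2) + u = (4 - u**2 - u**4) + u = 4 + u - u**2 - u**4)
(0*(7 + 2) + E(-7))**2 = (0*(7 + 2) + (4 - 7 - 1*(-7)**2 - 1*(-7)**4))**2 = (0*9 + (4 - 7 - 1*49 - 1*2401))**2 = (0 + (4 - 7 - 49 - 2401))**2 = (0 - 2453)**2 = (-2453)**2 = 6017209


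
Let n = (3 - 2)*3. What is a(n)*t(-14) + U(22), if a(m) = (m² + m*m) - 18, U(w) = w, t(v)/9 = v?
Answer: 22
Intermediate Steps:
n = 3 (n = 1*3 = 3)
t(v) = 9*v
a(m) = -18 + 2*m² (a(m) = (m² + m²) - 18 = 2*m² - 18 = -18 + 2*m²)
a(n)*t(-14) + U(22) = (-18 + 2*3²)*(9*(-14)) + 22 = (-18 + 2*9)*(-126) + 22 = (-18 + 18)*(-126) + 22 = 0*(-126) + 22 = 0 + 22 = 22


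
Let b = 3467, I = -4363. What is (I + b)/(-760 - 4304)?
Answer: 112/633 ≈ 0.17694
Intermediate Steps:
(I + b)/(-760 - 4304) = (-4363 + 3467)/(-760 - 4304) = -896/(-5064) = -896*(-1/5064) = 112/633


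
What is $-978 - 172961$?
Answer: $-173939$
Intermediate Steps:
$-978 - 172961 = -173939$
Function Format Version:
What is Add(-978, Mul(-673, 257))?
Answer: -173939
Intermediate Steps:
Add(-978, Mul(-673, 257)) = Add(-978, -172961) = -173939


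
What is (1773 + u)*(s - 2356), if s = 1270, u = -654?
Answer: -1215234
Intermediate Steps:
(1773 + u)*(s - 2356) = (1773 - 654)*(1270 - 2356) = 1119*(-1086) = -1215234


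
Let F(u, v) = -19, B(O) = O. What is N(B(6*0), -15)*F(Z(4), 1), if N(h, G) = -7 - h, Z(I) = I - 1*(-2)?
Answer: 133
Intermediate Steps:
Z(I) = 2 + I (Z(I) = I + 2 = 2 + I)
N(B(6*0), -15)*F(Z(4), 1) = (-7 - 6*0)*(-19) = (-7 - 1*0)*(-19) = (-7 + 0)*(-19) = -7*(-19) = 133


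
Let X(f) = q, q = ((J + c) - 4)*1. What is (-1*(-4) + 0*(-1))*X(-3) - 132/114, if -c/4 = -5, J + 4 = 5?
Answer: 1270/19 ≈ 66.842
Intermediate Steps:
J = 1 (J = -4 + 5 = 1)
c = 20 (c = -4*(-5) = 20)
q = 17 (q = ((1 + 20) - 4)*1 = (21 - 4)*1 = 17*1 = 17)
X(f) = 17
(-1*(-4) + 0*(-1))*X(-3) - 132/114 = (-1*(-4) + 0*(-1))*17 - 132/114 = (4 + 0)*17 - 132*1/114 = 4*17 - 22/19 = 68 - 22/19 = 1270/19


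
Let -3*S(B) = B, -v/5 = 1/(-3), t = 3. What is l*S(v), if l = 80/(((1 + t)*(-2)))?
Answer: 50/9 ≈ 5.5556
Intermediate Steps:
v = 5/3 (v = -5/(-3) = -5*(-⅓) = 5/3 ≈ 1.6667)
S(B) = -B/3
l = -10 (l = 80/(((1 + 3)*(-2))) = 80/((4*(-2))) = 80/(-8) = 80*(-⅛) = -10)
l*S(v) = -(-10)*5/(3*3) = -10*(-5/9) = 50/9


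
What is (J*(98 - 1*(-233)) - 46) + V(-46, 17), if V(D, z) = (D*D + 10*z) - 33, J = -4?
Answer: 883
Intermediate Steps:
V(D, z) = -33 + D**2 + 10*z (V(D, z) = (D**2 + 10*z) - 33 = -33 + D**2 + 10*z)
(J*(98 - 1*(-233)) - 46) + V(-46, 17) = (-4*(98 - 1*(-233)) - 46) + (-33 + (-46)**2 + 10*17) = (-4*(98 + 233) - 46) + (-33 + 2116 + 170) = (-4*331 - 46) + 2253 = (-1324 - 46) + 2253 = -1370 + 2253 = 883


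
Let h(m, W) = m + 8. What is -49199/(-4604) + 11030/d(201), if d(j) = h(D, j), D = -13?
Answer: -10107225/4604 ≈ -2195.3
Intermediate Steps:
h(m, W) = 8 + m
d(j) = -5 (d(j) = 8 - 13 = -5)
-49199/(-4604) + 11030/d(201) = -49199/(-4604) + 11030/(-5) = -49199*(-1/4604) + 11030*(-⅕) = 49199/4604 - 2206 = -10107225/4604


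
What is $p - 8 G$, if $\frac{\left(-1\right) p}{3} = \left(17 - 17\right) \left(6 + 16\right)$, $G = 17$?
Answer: $-136$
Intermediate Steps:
$p = 0$ ($p = - 3 \left(17 - 17\right) \left(6 + 16\right) = - 3 \cdot 0 \cdot 22 = \left(-3\right) 0 = 0$)
$p - 8 G = 0 - 136 = -136$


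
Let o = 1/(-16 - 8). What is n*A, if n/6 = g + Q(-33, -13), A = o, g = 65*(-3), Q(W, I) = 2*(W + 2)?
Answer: 257/4 ≈ 64.250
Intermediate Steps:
Q(W, I) = 4 + 2*W (Q(W, I) = 2*(2 + W) = 4 + 2*W)
g = -195
o = -1/24 (o = 1/(-24) = -1/24 ≈ -0.041667)
A = -1/24 ≈ -0.041667
n = -1542 (n = 6*(-195 + (4 + 2*(-33))) = 6*(-195 + (4 - 66)) = 6*(-195 - 62) = 6*(-257) = -1542)
n*A = -1542*(-1/24) = 257/4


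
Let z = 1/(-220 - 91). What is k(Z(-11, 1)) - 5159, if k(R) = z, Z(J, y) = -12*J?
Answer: -1604450/311 ≈ -5159.0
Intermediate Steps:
z = -1/311 (z = 1/(-311) = -1/311 ≈ -0.0032154)
k(R) = -1/311
k(Z(-11, 1)) - 5159 = -1/311 - 5159 = -1604450/311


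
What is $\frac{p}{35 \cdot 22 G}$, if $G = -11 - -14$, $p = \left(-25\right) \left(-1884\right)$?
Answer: $\frac{1570}{77} \approx 20.39$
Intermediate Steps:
$p = 47100$
$G = 3$ ($G = -11 + 14 = 3$)
$\frac{p}{35 \cdot 22 G} = \frac{47100}{35 \cdot 22 \cdot 3} = \frac{47100}{770 \cdot 3} = \frac{47100}{2310} = 47100 \cdot \frac{1}{2310} = \frac{1570}{77}$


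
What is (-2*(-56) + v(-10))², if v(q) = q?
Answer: 10404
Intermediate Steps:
(-2*(-56) + v(-10))² = (-2*(-56) - 10)² = (112 - 10)² = 102² = 10404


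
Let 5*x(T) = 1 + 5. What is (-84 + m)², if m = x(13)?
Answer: 171396/25 ≈ 6855.8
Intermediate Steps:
x(T) = 6/5 (x(T) = (1 + 5)/5 = (⅕)*6 = 6/5)
m = 6/5 ≈ 1.2000
(-84 + m)² = (-84 + 6/5)² = (-414/5)² = 171396/25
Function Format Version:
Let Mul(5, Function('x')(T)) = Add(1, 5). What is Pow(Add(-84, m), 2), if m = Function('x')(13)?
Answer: Rational(171396, 25) ≈ 6855.8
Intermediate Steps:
Function('x')(T) = Rational(6, 5) (Function('x')(T) = Mul(Rational(1, 5), Add(1, 5)) = Mul(Rational(1, 5), 6) = Rational(6, 5))
m = Rational(6, 5) ≈ 1.2000
Pow(Add(-84, m), 2) = Pow(Add(-84, Rational(6, 5)), 2) = Pow(Rational(-414, 5), 2) = Rational(171396, 25)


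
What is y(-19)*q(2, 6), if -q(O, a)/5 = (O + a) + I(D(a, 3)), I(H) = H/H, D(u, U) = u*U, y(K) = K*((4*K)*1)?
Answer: -64980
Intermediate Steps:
y(K) = 4*K² (y(K) = K*(4*K) = 4*K²)
D(u, U) = U*u
I(H) = 1
q(O, a) = -5 - 5*O - 5*a (q(O, a) = -5*((O + a) + 1) = -5*(1 + O + a) = -5 - 5*O - 5*a)
y(-19)*q(2, 6) = (4*(-19)²)*(-5 - 5*2 - 5*6) = (4*361)*(-5 - 10 - 30) = 1444*(-45) = -64980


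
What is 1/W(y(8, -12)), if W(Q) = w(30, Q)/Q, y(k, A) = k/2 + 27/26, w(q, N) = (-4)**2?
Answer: 131/416 ≈ 0.31490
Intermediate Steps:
w(q, N) = 16
y(k, A) = 27/26 + k/2 (y(k, A) = k*(1/2) + 27*(1/26) = k/2 + 27/26 = 27/26 + k/2)
W(Q) = 16/Q
1/W(y(8, -12)) = 1/(16/(27/26 + (1/2)*8)) = 1/(16/(27/26 + 4)) = 1/(16/(131/26)) = 1/(16*(26/131)) = 1/(416/131) = 131/416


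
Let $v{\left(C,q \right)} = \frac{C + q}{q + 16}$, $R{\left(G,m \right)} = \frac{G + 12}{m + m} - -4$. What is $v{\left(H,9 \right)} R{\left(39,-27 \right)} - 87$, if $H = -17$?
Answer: $- \frac{3959}{45} \approx -87.978$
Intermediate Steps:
$R{\left(G,m \right)} = 4 + \frac{12 + G}{2 m}$ ($R{\left(G,m \right)} = \frac{12 + G}{2 m} + 4 = 4 + \frac{12 + G}{2 m}$)
$v{\left(C,q \right)} = \frac{C + q}{16 + q}$
$v{\left(H,9 \right)} R{\left(39,-27 \right)} - 87 = \frac{-17 + 9}{16 + 9} \frac{12 + 39 + 8 \left(-27\right)}{2 \left(-27\right)} - 87 = \frac{1}{25} \left(-8\right) \frac{1}{2} \left(- \frac{1}{27}\right) \left(12 + 39 - 216\right) - 87 = \frac{1}{25} \left(-8\right) \frac{1}{2} \left(- \frac{1}{27}\right) \left(-165\right) - 87 = \left(- \frac{8}{25}\right) \frac{55}{18} - 87 = - \frac{44}{45} - 87 = - \frac{3959}{45}$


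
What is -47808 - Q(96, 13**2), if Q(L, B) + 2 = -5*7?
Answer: -47771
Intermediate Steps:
Q(L, B) = -37 (Q(L, B) = -2 - 5*7 = -2 - 35 = -37)
-47808 - Q(96, 13**2) = -47808 - 1*(-37) = -47808 + 37 = -47771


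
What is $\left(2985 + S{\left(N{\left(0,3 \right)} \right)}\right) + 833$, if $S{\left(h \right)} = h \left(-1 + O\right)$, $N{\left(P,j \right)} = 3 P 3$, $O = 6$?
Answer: $3818$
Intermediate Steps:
$N{\left(P,j \right)} = 9 P$
$S{\left(h \right)} = 5 h$ ($S{\left(h \right)} = h \left(-1 + 6\right) = h 5 = 5 h$)
$\left(2985 + S{\left(N{\left(0,3 \right)} \right)}\right) + 833 = \left(2985 + 5 \cdot 9 \cdot 0\right) + 833 = \left(2985 + 5 \cdot 0\right) + 833 = \left(2985 + 0\right) + 833 = 2985 + 833 = 3818$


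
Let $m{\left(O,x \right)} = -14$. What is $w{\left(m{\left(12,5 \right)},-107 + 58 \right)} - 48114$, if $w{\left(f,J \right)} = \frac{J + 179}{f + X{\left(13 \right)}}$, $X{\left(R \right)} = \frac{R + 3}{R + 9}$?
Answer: $- \frac{3513037}{73} \approx -48124.0$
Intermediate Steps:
$X{\left(R \right)} = \frac{3 + R}{9 + R}$
$w{\left(f,J \right)} = \frac{179 + J}{\frac{8}{11} + f}$ ($w{\left(f,J \right)} = \frac{J + 179}{f + \frac{3 + 13}{9 + 13}} = \frac{179 + J}{f + \frac{1}{22} \cdot 16} = \frac{179 + J}{f + \frac{8}{11}} = \frac{179 + J}{\frac{8}{11} + f}$)
$w{\left(m{\left(12,5 \right)},-107 + 58 \right)} - 48114 = \frac{11 \left(179 + \left(-107 + 58\right)\right)}{8 + 11 \left(-14\right)} - 48114 = \frac{11 \left(179 - 49\right)}{8 - 154} - 48114 = 11 \frac{1}{-146} \cdot 130 - 48114 = 11 \left(- \frac{1}{146}\right) 130 - 48114 = - \frac{715}{73} - 48114 = - \frac{3513037}{73}$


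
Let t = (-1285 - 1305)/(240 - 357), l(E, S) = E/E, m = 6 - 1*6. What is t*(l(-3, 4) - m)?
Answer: 2590/117 ≈ 22.137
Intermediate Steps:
m = 0 (m = 6 - 6 = 0)
l(E, S) = 1
t = 2590/117 (t = -2590/(-117) = -2590*(-1/117) = 2590/117 ≈ 22.137)
t*(l(-3, 4) - m) = 2590*(1 - 1*0)/117 = 2590*(1 + 0)/117 = (2590/117)*1 = 2590/117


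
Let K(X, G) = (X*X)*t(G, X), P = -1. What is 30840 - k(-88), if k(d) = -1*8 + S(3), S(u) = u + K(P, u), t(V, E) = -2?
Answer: 30847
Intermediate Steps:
K(X, G) = -2*X² (K(X, G) = (X*X)*(-2) = X²*(-2) = -2*X²)
S(u) = -2 + u (S(u) = u - 2*(-1)² = u - 2*1 = u - 2 = -2 + u)
k(d) = -7 (k(d) = -1*8 + (-2 + 3) = -8 + 1 = -7)
30840 - k(-88) = 30840 - 1*(-7) = 30840 + 7 = 30847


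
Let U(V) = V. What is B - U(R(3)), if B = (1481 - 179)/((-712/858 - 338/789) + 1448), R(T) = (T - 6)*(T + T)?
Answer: 1542534183/81615767 ≈ 18.900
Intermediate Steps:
R(T) = 2*T*(-6 + T) (R(T) = (-6 + T)*(2*T) = 2*T*(-6 + T))
B = 73450377/81615767 (B = 1302/((-712*1/858 - 338*1/789) + 1448) = 1302/((-356/429 - 338/789) + 1448) = 1302/(-141962/112827 + 1448) = 1302/(163231534/112827) = 1302*(112827/163231534) = 73450377/81615767 ≈ 0.89995)
B - U(R(3)) = 73450377/81615767 - 2*3*(-6 + 3) = 73450377/81615767 - 2*3*(-3) = 73450377/81615767 - 1*(-18) = 73450377/81615767 + 18 = 1542534183/81615767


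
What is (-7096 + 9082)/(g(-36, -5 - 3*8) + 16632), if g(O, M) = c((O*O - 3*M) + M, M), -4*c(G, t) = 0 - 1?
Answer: 7944/66529 ≈ 0.11941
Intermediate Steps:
c(G, t) = 1/4 (c(G, t) = -(0 - 1)/4 = -1/4*(-1) = 1/4)
g(O, M) = 1/4
(-7096 + 9082)/(g(-36, -5 - 3*8) + 16632) = (-7096 + 9082)/(1/4 + 16632) = 1986/(66529/4) = 1986*(4/66529) = 7944/66529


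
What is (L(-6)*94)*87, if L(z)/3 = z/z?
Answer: 24534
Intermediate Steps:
L(z) = 3 (L(z) = 3*(z/z) = 3*1 = 3)
(L(-6)*94)*87 = (3*94)*87 = 282*87 = 24534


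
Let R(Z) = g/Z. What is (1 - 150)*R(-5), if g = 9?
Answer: 1341/5 ≈ 268.20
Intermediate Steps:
R(Z) = 9/Z
(1 - 150)*R(-5) = (1 - 150)*(9/(-5)) = -1341*(-1)/5 = -149*(-9/5) = 1341/5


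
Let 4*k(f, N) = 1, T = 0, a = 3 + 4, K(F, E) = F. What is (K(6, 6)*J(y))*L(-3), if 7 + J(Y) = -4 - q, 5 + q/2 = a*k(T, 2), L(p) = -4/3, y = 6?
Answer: 36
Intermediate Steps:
a = 7
L(p) = -4/3 (L(p) = -4*⅓ = -4/3)
k(f, N) = ¼ (k(f, N) = (¼)*1 = ¼)
q = -13/2 (q = -10 + 2*(7*(¼)) = -10 + 2*(7/4) = -10 + 7/2 = -13/2 ≈ -6.5000)
J(Y) = -9/2 (J(Y) = -7 + (-4 - 1*(-13/2)) = -7 + (-4 + 13/2) = -7 + 5/2 = -9/2)
(K(6, 6)*J(y))*L(-3) = (6*(-9/2))*(-4/3) = -27*(-4/3) = 36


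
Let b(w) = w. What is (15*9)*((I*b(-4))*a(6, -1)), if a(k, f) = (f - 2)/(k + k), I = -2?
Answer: -270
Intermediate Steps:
a(k, f) = (-2 + f)/(2*k) (a(k, f) = (-2 + f)/((2*k)) = (-2 + f)*(1/(2*k)) = (-2 + f)/(2*k))
(15*9)*((I*b(-4))*a(6, -1)) = (15*9)*((-2*(-4))*((1/2)*(-2 - 1)/6)) = 135*(8*((1/2)*(1/6)*(-3))) = 135*(8*(-1/4)) = 135*(-2) = -270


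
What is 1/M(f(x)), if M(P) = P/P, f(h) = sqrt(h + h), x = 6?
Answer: 1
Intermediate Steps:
f(h) = sqrt(2)*sqrt(h) (f(h) = sqrt(2*h) = sqrt(2)*sqrt(h))
M(P) = 1
1/M(f(x)) = 1/1 = 1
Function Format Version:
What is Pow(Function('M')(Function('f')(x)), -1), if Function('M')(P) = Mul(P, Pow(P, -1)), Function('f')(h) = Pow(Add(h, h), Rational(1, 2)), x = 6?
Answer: 1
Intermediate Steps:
Function('f')(h) = Mul(Pow(2, Rational(1, 2)), Pow(h, Rational(1, 2))) (Function('f')(h) = Pow(Mul(2, h), Rational(1, 2)) = Mul(Pow(2, Rational(1, 2)), Pow(h, Rational(1, 2))))
Function('M')(P) = 1
Pow(Function('M')(Function('f')(x)), -1) = Pow(1, -1) = 1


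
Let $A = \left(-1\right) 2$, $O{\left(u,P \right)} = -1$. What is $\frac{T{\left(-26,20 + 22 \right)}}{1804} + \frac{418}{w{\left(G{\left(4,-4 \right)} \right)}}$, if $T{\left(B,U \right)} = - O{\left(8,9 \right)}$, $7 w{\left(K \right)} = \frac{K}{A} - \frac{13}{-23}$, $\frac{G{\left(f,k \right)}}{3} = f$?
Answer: $- \frac{121405467}{225500} \approx -538.38$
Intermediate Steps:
$A = -2$
$G{\left(f,k \right)} = 3 f$
$w{\left(K \right)} = \frac{13}{161} - \frac{K}{14}$ ($w{\left(K \right)} = \frac{\frac{K}{-2} - \frac{13}{-23}}{7} = \frac{K \left(- \frac{1}{2}\right) - - \frac{13}{23}}{7} = \frac{- \frac{K}{2} + \frac{13}{23}}{7} = \frac{\frac{13}{23} - \frac{K}{2}}{7} = \frac{13}{161} - \frac{K}{14}$)
$T{\left(B,U \right)} = 1$ ($T{\left(B,U \right)} = \left(-1\right) \left(-1\right) = 1$)
$\frac{T{\left(-26,20 + 22 \right)}}{1804} + \frac{418}{w{\left(G{\left(4,-4 \right)} \right)}} = 1 \cdot \frac{1}{1804} + \frac{418}{\frac{13}{161} - \frac{3 \cdot 4}{14}} = 1 \cdot \frac{1}{1804} + \frac{418}{\frac{13}{161} - \frac{6}{7}} = \frac{1}{1804} + \frac{418}{\frac{13}{161} - \frac{6}{7}} = \frac{1}{1804} + \frac{418}{- \frac{125}{161}} = \frac{1}{1804} + 418 \left(- \frac{161}{125}\right) = \frac{1}{1804} - \frac{67298}{125} = - \frac{121405467}{225500}$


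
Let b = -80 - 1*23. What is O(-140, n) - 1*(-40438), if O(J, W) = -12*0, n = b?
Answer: 40438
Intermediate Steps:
b = -103 (b = -80 - 23 = -103)
n = -103
O(J, W) = 0
O(-140, n) - 1*(-40438) = 0 - 1*(-40438) = 0 + 40438 = 40438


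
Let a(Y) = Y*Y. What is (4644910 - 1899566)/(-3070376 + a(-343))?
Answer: -2745344/2952727 ≈ -0.92977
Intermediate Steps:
a(Y) = Y²
(4644910 - 1899566)/(-3070376 + a(-343)) = (4644910 - 1899566)/(-3070376 + (-343)²) = 2745344/(-3070376 + 117649) = 2745344/(-2952727) = 2745344*(-1/2952727) = -2745344/2952727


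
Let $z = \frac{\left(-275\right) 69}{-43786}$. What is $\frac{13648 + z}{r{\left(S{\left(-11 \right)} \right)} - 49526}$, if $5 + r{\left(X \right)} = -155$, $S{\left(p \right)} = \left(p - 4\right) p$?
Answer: $- \frac{597610303}{2175551196} \approx -0.27469$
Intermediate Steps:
$S{\left(p \right)} = p \left(-4 + p\right)$ ($S{\left(p \right)} = \left(-4 + p\right) p = p \left(-4 + p\right)$)
$r{\left(X \right)} = -160$ ($r{\left(X \right)} = -5 - 155 = -160$)
$z = \frac{18975}{43786}$ ($z = \left(-18975\right) \left(- \frac{1}{43786}\right) = \frac{18975}{43786} \approx 0.43336$)
$\frac{13648 + z}{r{\left(S{\left(-11 \right)} \right)} - 49526} = \frac{13648 + \frac{18975}{43786}}{-160 - 49526} = \frac{597610303}{43786 \left(-49686\right)} = \frac{597610303}{43786} \left(- \frac{1}{49686}\right) = - \frac{597610303}{2175551196}$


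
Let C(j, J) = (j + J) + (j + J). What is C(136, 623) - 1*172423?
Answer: -170905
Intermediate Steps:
C(j, J) = 2*J + 2*j (C(j, J) = (J + j) + (J + j) = 2*J + 2*j)
C(136, 623) - 1*172423 = (2*623 + 2*136) - 1*172423 = (1246 + 272) - 172423 = 1518 - 172423 = -170905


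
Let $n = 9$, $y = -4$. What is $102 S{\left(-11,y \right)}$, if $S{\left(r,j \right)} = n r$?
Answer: $-10098$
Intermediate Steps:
$S{\left(r,j \right)} = 9 r$
$102 S{\left(-11,y \right)} = 102 \cdot 9 \left(-11\right) = 102 \left(-99\right) = -10098$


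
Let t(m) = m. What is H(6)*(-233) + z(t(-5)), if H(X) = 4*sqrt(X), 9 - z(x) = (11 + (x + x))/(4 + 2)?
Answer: 53/6 - 932*sqrt(6) ≈ -2274.1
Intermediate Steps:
z(x) = 43/6 - x/3 (z(x) = 9 - (11 + (x + x))/(4 + 2) = 9 - (11 + 2*x)/6 = 9 - (11/6 + x/3) = 9 + (-11/6 - x/3) = 43/6 - x/3)
H(6)*(-233) + z(t(-5)) = (4*sqrt(6))*(-233) + (43/6 - 1/3*(-5)) = -932*sqrt(6) + (43/6 + 5/3) = -932*sqrt(6) + 53/6 = 53/6 - 932*sqrt(6)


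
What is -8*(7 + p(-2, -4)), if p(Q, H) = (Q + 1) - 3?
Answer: -24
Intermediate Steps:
p(Q, H) = -2 + Q (p(Q, H) = (1 + Q) - 3 = -2 + Q)
-8*(7 + p(-2, -4)) = -8*(7 + (-2 - 2)) = -8*(7 - 4) = -8*3 = -24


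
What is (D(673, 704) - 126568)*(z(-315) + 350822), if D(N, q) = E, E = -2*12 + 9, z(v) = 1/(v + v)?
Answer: -27977103645797/630 ≈ -4.4408e+10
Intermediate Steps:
z(v) = 1/(2*v)
E = -15 (E = -24 + 9 = -15)
D(N, q) = -15
(D(673, 704) - 126568)*(z(-315) + 350822) = (-15 - 126568)*((1/2)/(-315) + 350822) = -126583*((1/2)*(-1/315) + 350822) = -126583*(-1/630 + 350822) = -126583*221017859/630 = -27977103645797/630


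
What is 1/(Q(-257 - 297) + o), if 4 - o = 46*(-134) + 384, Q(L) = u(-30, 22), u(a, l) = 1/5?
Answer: 5/28921 ≈ 0.00017288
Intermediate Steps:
u(a, l) = 1/5
Q(L) = 1/5
o = 5784 (o = 4 - (46*(-134) + 384) = 4 - (-6164 + 384) = 4 - 1*(-5780) = 4 + 5780 = 5784)
1/(Q(-257 - 297) + o) = 1/(1/5 + 5784) = 1/(28921/5) = 5/28921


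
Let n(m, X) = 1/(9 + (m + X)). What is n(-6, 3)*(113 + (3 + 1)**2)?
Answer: 43/2 ≈ 21.500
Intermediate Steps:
n(m, X) = 1/(9 + X + m) (n(m, X) = 1/(9 + (X + m)) = 1/(9 + X + m))
n(-6, 3)*(113 + (3 + 1)**2) = (113 + (3 + 1)**2)/(9 + 3 - 6) = (113 + 4**2)/6 = (113 + 16)/6 = (1/6)*129 = 43/2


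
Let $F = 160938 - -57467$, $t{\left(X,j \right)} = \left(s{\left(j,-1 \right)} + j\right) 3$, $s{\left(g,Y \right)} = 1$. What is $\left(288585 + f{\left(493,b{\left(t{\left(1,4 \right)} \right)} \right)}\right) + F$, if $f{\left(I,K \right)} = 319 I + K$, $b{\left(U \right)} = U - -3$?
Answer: $664275$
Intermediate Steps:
$t{\left(X,j \right)} = 3 + 3 j$ ($t{\left(X,j \right)} = \left(1 + j\right) 3 = 3 + 3 j$)
$F = 218405$ ($F = 160938 + 57467 = 218405$)
$b{\left(U \right)} = 3 + U$ ($b{\left(U \right)} = U + 3 = 3 + U$)
$f{\left(I,K \right)} = K + 319 I$
$\left(288585 + f{\left(493,b{\left(t{\left(1,4 \right)} \right)} \right)}\right) + F = \left(288585 + \left(\left(3 + \left(3 + 3 \cdot 4\right)\right) + 319 \cdot 493\right)\right) + 218405 = \left(288585 + \left(\left(3 + \left(3 + 12\right)\right) + 157267\right)\right) + 218405 = \left(288585 + \left(\left(3 + 15\right) + 157267\right)\right) + 218405 = \left(288585 + \left(18 + 157267\right)\right) + 218405 = \left(288585 + 157285\right) + 218405 = 445870 + 218405 = 664275$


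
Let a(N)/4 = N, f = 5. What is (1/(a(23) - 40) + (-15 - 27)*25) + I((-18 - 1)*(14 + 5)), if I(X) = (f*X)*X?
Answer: 33828861/52 ≈ 6.5056e+5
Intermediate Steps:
a(N) = 4*N
I(X) = 5*X² (I(X) = (5*X)*X = 5*X²)
(1/(a(23) - 40) + (-15 - 27)*25) + I((-18 - 1)*(14 + 5)) = (1/(4*23 - 40) + (-15 - 27)*25) + 5*((-18 - 1)*(14 + 5))² = (1/(92 - 40) - 42*25) + 5*(-19*19)² = (1/52 - 1050) + 5*(-361)² = (1/52 - 1050) + 5*130321 = -54599/52 + 651605 = 33828861/52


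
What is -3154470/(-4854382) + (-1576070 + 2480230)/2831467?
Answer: 6660457868305/6872511219197 ≈ 0.96914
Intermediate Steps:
-3154470/(-4854382) + (-1576070 + 2480230)/2831467 = -3154470*(-1/4854382) + 904160*(1/2831467) = 1577235/2427191 + 904160/2831467 = 6660457868305/6872511219197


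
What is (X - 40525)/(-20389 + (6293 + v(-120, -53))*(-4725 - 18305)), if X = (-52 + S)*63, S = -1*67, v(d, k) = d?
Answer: 48022/142184579 ≈ 0.00033774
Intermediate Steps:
S = -67
X = -7497 (X = (-52 - 67)*63 = -119*63 = -7497)
(X - 40525)/(-20389 + (6293 + v(-120, -53))*(-4725 - 18305)) = (-7497 - 40525)/(-20389 + (6293 - 120)*(-4725 - 18305)) = -48022/(-20389 + 6173*(-23030)) = -48022/(-20389 - 142164190) = -48022/(-142184579) = -48022*(-1/142184579) = 48022/142184579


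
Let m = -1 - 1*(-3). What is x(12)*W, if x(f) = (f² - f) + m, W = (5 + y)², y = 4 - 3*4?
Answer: 1206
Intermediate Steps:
y = -8 (y = 4 - 12 = -8)
m = 2 (m = -1 + 3 = 2)
W = 9 (W = (5 - 8)² = (-3)² = 9)
x(f) = 2 + f² - f (x(f) = (f² - f) + 2 = 2 + f² - f)
x(12)*W = (2 + 12² - 1*12)*9 = (2 + 144 - 12)*9 = 134*9 = 1206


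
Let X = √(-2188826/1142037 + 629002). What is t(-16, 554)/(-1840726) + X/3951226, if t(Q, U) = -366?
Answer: 183/920363 + √22788122810273366/752074381227 ≈ 0.00039956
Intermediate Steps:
X = 2*√22788122810273366/380679 (X = √(-2188826*1/1142037 + 629002) = √(-2188826/1142037 + 629002) = √(718341368248/1142037) = 2*√22788122810273366/380679 ≈ 793.10)
t(-16, 554)/(-1840726) + X/3951226 = -366/(-1840726) + (2*√22788122810273366/380679)/3951226 = -366*(-1/1840726) + (2*√22788122810273366/380679)*(1/3951226) = 183/920363 + √22788122810273366/752074381227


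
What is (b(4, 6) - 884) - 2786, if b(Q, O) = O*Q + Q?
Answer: -3642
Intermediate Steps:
b(Q, O) = Q + O*Q
(b(4, 6) - 884) - 2786 = (4*(1 + 6) - 884) - 2786 = (4*7 - 884) - 2786 = (28 - 884) - 2786 = -856 - 2786 = -3642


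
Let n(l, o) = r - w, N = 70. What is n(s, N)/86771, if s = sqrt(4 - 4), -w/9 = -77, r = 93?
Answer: -600/86771 ≈ -0.0069147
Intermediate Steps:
w = 693 (w = -9*(-77) = 693)
s = 0 (s = sqrt(0) = 0)
n(l, o) = -600 (n(l, o) = 93 - 1*693 = 93 - 693 = -600)
n(s, N)/86771 = -600/86771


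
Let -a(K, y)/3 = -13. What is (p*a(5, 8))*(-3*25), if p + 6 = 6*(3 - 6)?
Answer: 70200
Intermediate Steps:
a(K, y) = 39 (a(K, y) = -3*(-13) = 39)
p = -24 (p = -6 + 6*(3 - 6) = -6 + 6*(-3) = -6 - 18 = -24)
(p*a(5, 8))*(-3*25) = (-24*39)*(-3*25) = -936*(-75) = 70200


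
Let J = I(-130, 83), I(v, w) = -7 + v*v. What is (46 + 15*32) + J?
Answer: 17419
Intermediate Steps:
I(v, w) = -7 + v²
J = 16893 (J = -7 + (-130)² = -7 + 16900 = 16893)
(46 + 15*32) + J = (46 + 15*32) + 16893 = (46 + 480) + 16893 = 526 + 16893 = 17419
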